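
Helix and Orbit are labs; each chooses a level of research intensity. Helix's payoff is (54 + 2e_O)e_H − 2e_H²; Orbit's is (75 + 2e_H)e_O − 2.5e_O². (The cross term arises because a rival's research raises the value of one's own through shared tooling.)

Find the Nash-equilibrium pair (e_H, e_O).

Expanding Helix's payoff: 54e_H + 2e_Oe_H − 2e_H².
∂π/∂e_H = 54 + 2e_O − 4e_H = 0, so e_H = 13.5 + 0.5e_O.
Likewise for Orbit: e_O = 15 + 0.4e_H.
Substituting the second reaction function into the first: e_H = 13.5 + 0.5(15 + 0.4e_H), which gives 0.8e_H = 21 ⇒ e_H = 26.25.
Then e_O = 15 + 0.4·26.25 = 25.5.

26.25, 25.5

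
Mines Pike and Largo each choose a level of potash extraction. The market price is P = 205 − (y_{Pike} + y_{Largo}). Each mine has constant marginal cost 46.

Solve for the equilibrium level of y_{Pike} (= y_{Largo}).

Mine Pike's profit: π = y_{Pike}(205 − (y_{Pike} + y_{Largo})) − 46y_{Pike}.
∂π/∂y_{Pike} = 159 − 2y_{Pike} − y_{Largo} = 0, so y_{Pike} = 79.5 − 0.5y_{Largo}.
The game is symmetric, so in equilibrium y_{Largo} = y_{Pike}: the reaction function gives 1.5y_{Pike} = 79.5, hence y_{Pike} = 53.

53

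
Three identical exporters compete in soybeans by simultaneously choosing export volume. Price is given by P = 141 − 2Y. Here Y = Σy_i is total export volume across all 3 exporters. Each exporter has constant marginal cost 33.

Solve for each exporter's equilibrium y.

A representative exporter's profit is π_i = y_i(141 − 2Y) − 33y_i, with Y = y_i + Σ_{j≠i} y_j.
First-order condition: 108 − 4y_i − 2Σ_{j≠i} y_j = 0.
Imposing symmetry (y_j = y for all j) turns Σ_{j≠i} y_j into 2y, so 108 = 8y and y = 13.5.

13.5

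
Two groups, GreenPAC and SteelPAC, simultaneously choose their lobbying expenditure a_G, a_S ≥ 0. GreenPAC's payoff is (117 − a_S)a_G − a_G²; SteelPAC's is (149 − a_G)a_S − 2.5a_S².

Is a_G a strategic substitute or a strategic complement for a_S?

strategic substitutes

Expanding GreenPAC's payoff: 117a_G − a_Sa_G − a_G².
∂π/∂a_G = 117 − a_S − 2a_G = 0, so a_G = 58.5 − 0.5a_S.
The best-response slope da_G/da_S = −0.5 < 0: the reaction function is downward-sloping, so the choices are strategic substitutes.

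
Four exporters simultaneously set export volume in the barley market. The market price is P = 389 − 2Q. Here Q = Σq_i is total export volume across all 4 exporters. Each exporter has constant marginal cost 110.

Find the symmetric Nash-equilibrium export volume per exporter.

27.9

A representative exporter's profit is π_i = q_i(389 − 2Q) − 110q_i, with Q = q_i + Σ_{j≠i} q_j.
First-order condition: 279 − 4q_i − 2Σ_{j≠i} q_j = 0.
With identical exporters, set every q_j = q: then 279 − 4q − 6q = 0, i.e. q = 279/10 = 27.9.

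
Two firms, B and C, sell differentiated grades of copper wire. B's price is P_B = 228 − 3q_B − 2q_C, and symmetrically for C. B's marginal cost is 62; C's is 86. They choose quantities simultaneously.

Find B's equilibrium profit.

Firm B's profit: π = q_B(228 − 3q_B − 2q_C) − 62q_B.
∂π/∂q_B = 166 − 6q_B − 2q_C = 0 ⇒ q_B = 83/3 − (1/3)q_C.
Similarly q_C = 71/3 − (1/3)q_B.
Solving the two reaction functions simultaneously: (1 − (−1/3)(−1/3))q_B = 83/3 − (1/3)·(71/3), so (8/9)q_B = 178/9 and q_B = 22.25.
Then q_C = 71/3 − (1/3)·22.25 = 16.25.
P_B = 228 − 3·22.25 − 2·16.25 = 128.75.
Profit = (128.75 − 62)·22.25 = 1485.1875.

1485.1875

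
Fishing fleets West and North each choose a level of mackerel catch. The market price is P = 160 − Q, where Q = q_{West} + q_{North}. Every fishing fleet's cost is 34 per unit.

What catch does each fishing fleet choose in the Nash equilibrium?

Fishing fleet West's profit: π = q_{West}(160 − (q_{West} + q_{North})) − 34q_{West}.
∂π/∂q_{West} = 126 − 2q_{West} − q_{North} = 0, so q_{West} = 63 − 0.5q_{North}.
By symmetry q_{North} = q_{West}; substituting into the reaction function, 1.5q_{West} = 63 and q_{West} = 42.

42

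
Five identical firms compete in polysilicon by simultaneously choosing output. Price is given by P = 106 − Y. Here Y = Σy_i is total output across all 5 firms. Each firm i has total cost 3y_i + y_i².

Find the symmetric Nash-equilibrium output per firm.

12.875

A representative firm's profit is π_i = y_i(106 − Y) − 3y_i − y_i², with Y = y_i + Σ_{j≠i} y_j.
First-order condition: 103 − 4y_i − Σ_{j≠i} y_j = 0.
Imposing symmetry (y_j = y for all j) turns Σ_{j≠i} y_j into 4y, so 103 = 8y and y = 12.875.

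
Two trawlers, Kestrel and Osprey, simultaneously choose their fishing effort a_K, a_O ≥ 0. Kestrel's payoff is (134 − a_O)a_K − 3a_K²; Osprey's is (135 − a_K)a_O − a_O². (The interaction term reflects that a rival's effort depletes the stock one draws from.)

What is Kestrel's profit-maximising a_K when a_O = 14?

20

Expanding Kestrel's payoff: 134a_K − a_Oa_K − 3a_K².
∂π/∂a_K = 134 − a_O − 6a_K = 0, so a_K = 67/3 − (1/6)a_O.
At a_O = 14: a_K = 67/3 − (1/6)·14 = 20.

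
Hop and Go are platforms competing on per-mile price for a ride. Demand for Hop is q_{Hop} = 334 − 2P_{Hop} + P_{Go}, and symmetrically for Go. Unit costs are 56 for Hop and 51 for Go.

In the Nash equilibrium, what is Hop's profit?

16928

Hop's profit: π = (P_{Hop} − 56)(334 − 2P_{Hop} + P_{Go}).
∂π/∂P_{Hop} = 446 − 4P_{Hop} + P_{Go} = 0 ⇒ P_{Hop} = 111.5 + 0.25P_{Go}.
Similarly P_{Go} = 109 + 0.25P_{Hop}.
Substituting the second reaction function into the first: P_{Hop} = 111.5 + 0.25(109 + 0.25P_{Hop}), which gives 0.9375P_{Hop} = 138.75 ⇒ P_{Hop} = 148.
Then P_{Go} = 109 + 0.25·148 = 146.
q_{Hop} = 334 − 2·148 + 146 = 184.
Profit = (148 − 56)·184 = 16928.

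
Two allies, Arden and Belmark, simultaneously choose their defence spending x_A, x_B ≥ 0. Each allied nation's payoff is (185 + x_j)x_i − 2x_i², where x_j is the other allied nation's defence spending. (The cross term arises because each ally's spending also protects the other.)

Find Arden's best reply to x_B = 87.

Arden's payoff is (185 + x_B)x_A − 2x_A².
∂π/∂x_A = 185 + x_B − 4x_A = 0, so x_A = 46.25 + 0.25x_B.
At x_B = 87: x_A = 46.25 + 0.25·87 = 68.

68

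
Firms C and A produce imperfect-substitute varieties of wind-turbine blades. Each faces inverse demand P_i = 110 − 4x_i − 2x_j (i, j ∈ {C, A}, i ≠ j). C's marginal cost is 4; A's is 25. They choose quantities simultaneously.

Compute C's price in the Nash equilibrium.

49.2

Firm C's profit: π = x_C(110 − 4x_C − 2x_A) − 4x_C.
∂π/∂x_C = 106 − 8x_C − 2x_A = 0 ⇒ x_C = 13.25 − 0.25x_A.
Similarly x_A = 10.625 − 0.25x_C.
Solving the two reaction functions simultaneously: (1 − (−0.25)(−0.25))x_C = 13.25 − 0.25·10.625, so 0.9375x_C = 339/32 and x_C = 11.3.
Then x_A = 10.625 − 0.25·11.3 = 7.8.
P_C = 110 − 4·11.3 − 2·7.8 = 49.2.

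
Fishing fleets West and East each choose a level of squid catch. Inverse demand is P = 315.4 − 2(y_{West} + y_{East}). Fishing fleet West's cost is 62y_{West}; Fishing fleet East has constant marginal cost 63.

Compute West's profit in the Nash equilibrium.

3595.52

Fishing fleet West's profit: π = y_{West}(315.4 − 2(y_{West} + y_{East})) − 62y_{West}.
∂π/∂y_{West} = 253.4 − 4y_{West} − 2y_{East} = 0, so y_{West} = 63.35 − 0.5y_{East}.
By the same steps for East: y_{East} = 63.1 − 0.5y_{West}.
Solving the two reaction functions simultaneously: (1 − (−0.5)(−0.5))y_{West} = 63.35 − 0.5·63.1, so 0.75y_{West} = 31.8 and y_{West} = 42.4.
Then y_{East} = 63.1 − 0.5·42.4 = 41.9.
Price P = 315.4 − 2·84.3 = 146.8.
West's profit: (146.8 − 62)·42.4 = 3595.52.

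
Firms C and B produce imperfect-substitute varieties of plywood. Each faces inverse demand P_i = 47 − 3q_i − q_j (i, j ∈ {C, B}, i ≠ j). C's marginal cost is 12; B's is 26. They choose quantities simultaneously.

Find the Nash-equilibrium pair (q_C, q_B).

5.4, 2.6

Firm C's profit: π = q_C(47 − 3q_C − q_B) − 12q_C.
∂π/∂q_C = 35 − 6q_C − q_B = 0 ⇒ q_C = 35/6 − (1/6)q_B.
Similarly q_B = 3.5 − (1/6)q_C.
Plugging q_B into C's best response: q_C = 35/6 − (1/6)(3.5 − (1/6)q_C) ⇒ (35/36)q_C = 5.25, so q_C = 5.4.
Then q_B = 3.5 − (1/6)·5.4 = 2.6.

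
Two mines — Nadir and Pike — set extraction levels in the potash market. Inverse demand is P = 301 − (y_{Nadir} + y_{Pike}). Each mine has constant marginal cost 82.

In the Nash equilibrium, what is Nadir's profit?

5329

Mine Nadir's profit: π = y_{Nadir}(301 − (y_{Nadir} + y_{Pike})) − 82y_{Nadir}.
∂π/∂y_{Nadir} = 219 − 2y_{Nadir} − y_{Pike} = 0, so y_{Nadir} = 109.5 − 0.5y_{Pike}.
Setting y_{Nadir} = y_{Pike} in the reaction function: y_{Nadir} = 109.5 − 0.5y_{Nadir}, so y_{Nadir} = 109.5 / 1.5 = 73.
Price P = 301 − 146 = 155.
Nadir's profit: (155 − 82)·73 = 5329.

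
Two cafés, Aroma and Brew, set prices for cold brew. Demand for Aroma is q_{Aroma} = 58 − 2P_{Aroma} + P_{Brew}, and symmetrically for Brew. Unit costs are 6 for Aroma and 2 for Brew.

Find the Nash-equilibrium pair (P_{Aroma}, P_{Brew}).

Aroma's profit: π = (P_{Aroma} − 6)(58 − 2P_{Aroma} + P_{Brew}).
∂π/∂P_{Aroma} = 70 − 4P_{Aroma} + P_{Brew} = 0 ⇒ P_{Aroma} = 17.5 + 0.25P_{Brew}.
Similarly P_{Brew} = 15.5 + 0.25P_{Aroma}.
Plugging P_{Brew} into Aroma's best response: P_{Aroma} = 17.5 + 0.25(15.5 + 0.25P_{Aroma}) ⇒ 0.9375P_{Aroma} = 21.375, so P_{Aroma} = 22.8.
Then P_{Brew} = 15.5 + 0.25·22.8 = 21.2.

22.8, 21.2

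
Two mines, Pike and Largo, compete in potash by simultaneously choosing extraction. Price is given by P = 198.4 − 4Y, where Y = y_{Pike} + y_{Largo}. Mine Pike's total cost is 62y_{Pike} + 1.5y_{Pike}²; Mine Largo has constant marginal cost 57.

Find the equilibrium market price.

Mine Pike's profit: π = y_{Pike}(198.4 − 4(y_{Pike} + y_{Largo})) − 62y_{Pike} − 1.5y_{Pike}².
∂π/∂y_{Pike} = 136.4 − 11y_{Pike} − 4y_{Largo} = 0, so y_{Pike} = 12.4 − (4/11)y_{Largo}.
For Largo: ∂π/∂y_{Largo} = 141.4 − 8y_{Largo} − 4y_{Pike} = 0 ⇒ y_{Largo} = 17.675 − 0.5y_{Pike}.
Plugging y_{Largo} into Pike's best response: y_{Pike} = 12.4 − (4/11)(17.675 − 0.5y_{Pike}) ⇒ (9/11)y_{Pike} = 657/110, so y_{Pike} = 7.3.
Then y_{Largo} = 17.675 − 0.5·7.3 = 14.025.
Equilibrium price: P = 198.4 − 4·21.325 = 113.1.

113.1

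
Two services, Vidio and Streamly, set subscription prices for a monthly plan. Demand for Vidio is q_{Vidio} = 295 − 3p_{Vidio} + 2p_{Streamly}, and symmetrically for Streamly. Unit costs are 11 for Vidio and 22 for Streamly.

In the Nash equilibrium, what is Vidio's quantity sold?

219.1875

Vidio's profit: π = (p_{Vidio} − 11)(295 − 3p_{Vidio} + 2p_{Streamly}).
∂π/∂p_{Vidio} = 328 − 6p_{Vidio} + 2p_{Streamly} = 0 ⇒ p_{Vidio} = 164/3 + (1/3)p_{Streamly}.
Similarly p_{Streamly} = 361/6 + (1/3)p_{Vidio}.
Substituting the second reaction function into the first: p_{Vidio} = 164/3 + (1/3)(361/6 + (1/3)p_{Vidio}), which gives (8/9)p_{Vidio} = 1345/18 ⇒ p_{Vidio} = 84.0625.
Then p_{Streamly} = 361/6 + (1/3)·84.0625 = 88.1875.
q_{Vidio} = 295 − 3·84.0625 + 2·88.1875 = 219.1875.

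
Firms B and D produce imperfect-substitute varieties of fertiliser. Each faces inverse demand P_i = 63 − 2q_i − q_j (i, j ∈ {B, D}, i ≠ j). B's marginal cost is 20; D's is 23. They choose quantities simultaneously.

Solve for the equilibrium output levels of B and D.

Firm B's profit: π = q_B(63 − 2q_B − q_D) − 20q_B.
∂π/∂q_B = 43 − 4q_B − q_D = 0 ⇒ q_B = 10.75 − 0.25q_D.
Similarly q_D = 10 − 0.25q_B.
Plugging q_D into B's best response: q_B = 10.75 − 0.25(10 − 0.25q_B) ⇒ 0.9375q_B = 8.25, so q_B = 8.8.
Then q_D = 10 − 0.25·8.8 = 7.8.

8.8, 7.8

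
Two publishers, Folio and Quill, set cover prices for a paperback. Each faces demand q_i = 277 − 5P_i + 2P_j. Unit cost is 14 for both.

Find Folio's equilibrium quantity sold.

Folio's profit: π = (P_{Folio} − 14)(277 − 5P_{Folio} + 2P_{Quill}).
∂π/∂P_{Folio} = 347 − 10P_{Folio} + 2P_{Quill} = 0 ⇒ P_{Folio} = 34.7 + 0.2P_{Quill}.
Setting P_{Folio} = P_{Quill} in the reaction function: P_{Folio} = 34.7 + 0.2P_{Folio}, so P_{Folio} = 34.7 / 0.8 = 43.375.
q_{Folio} = 277 − 5·43.375 + 2·43.375 = 146.875.

146.875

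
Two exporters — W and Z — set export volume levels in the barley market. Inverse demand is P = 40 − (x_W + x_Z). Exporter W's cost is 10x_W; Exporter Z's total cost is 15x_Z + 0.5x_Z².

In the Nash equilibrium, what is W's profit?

169

Exporter W's profit: π = x_W(40 − (x_W + x_Z)) − 10x_W.
∂π/∂x_W = 30 − 2x_W − x_Z = 0, so x_W = 15 − 0.5x_Z.
For Z: ∂π/∂x_Z = 25 − 3x_Z − x_W = 0 ⇒ x_Z = 25/3 − (1/3)x_W.
Solving the two reaction functions simultaneously: (1 − (−0.5)(−1/3))x_W = 15 − 0.5·(25/3), so (5/6)x_W = 65/6 and x_W = 13.
Then x_Z = 25/3 − (1/3)·13 = 4.
Price P = 40 − 17 = 23.
W's profit: (23 − 10)·13 = 169.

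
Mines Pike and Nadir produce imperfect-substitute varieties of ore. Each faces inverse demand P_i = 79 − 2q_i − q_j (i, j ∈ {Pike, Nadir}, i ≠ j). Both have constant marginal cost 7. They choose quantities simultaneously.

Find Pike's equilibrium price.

Mine Pike's profit: π = q_{Pike}(79 − 2q_{Pike} − q_{Nadir}) − 7q_{Pike}.
∂π/∂q_{Pike} = 72 − 4q_{Pike} − q_{Nadir} = 0 ⇒ q_{Pike} = 18 − 0.25q_{Nadir}.
Setting q_{Pike} = q_{Nadir} in the reaction function: q_{Pike} = 18 − 0.25q_{Pike}, so q_{Pike} = 18 / 1.25 = 14.4.
P_{Pike} = 79 − 2·14.4 − 14.4 = 35.8.

35.8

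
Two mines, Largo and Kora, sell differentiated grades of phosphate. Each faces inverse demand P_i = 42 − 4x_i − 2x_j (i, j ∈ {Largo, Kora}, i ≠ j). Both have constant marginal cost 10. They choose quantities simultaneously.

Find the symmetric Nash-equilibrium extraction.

3.2

Mine Largo's profit: π = x_{Largo}(42 − 4x_{Largo} − 2x_{Kora}) − 10x_{Largo}.
∂π/∂x_{Largo} = 32 − 8x_{Largo} − 2x_{Kora} = 0 ⇒ x_{Largo} = 4 − 0.25x_{Kora}.
By symmetry x_{Kora} = x_{Largo}; substituting into the reaction function, 1.25x_{Largo} = 4 and x_{Largo} = 3.2.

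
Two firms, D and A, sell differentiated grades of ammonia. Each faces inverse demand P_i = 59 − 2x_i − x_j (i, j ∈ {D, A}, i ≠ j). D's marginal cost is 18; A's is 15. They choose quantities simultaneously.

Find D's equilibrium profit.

Firm D's profit: π = x_D(59 − 2x_D − x_A) − 18x_D.
∂π/∂x_D = 41 − 4x_D − x_A = 0 ⇒ x_D = 10.25 − 0.25x_A.
Similarly x_A = 11 − 0.25x_D.
Substituting the second reaction function into the first: x_D = 10.25 − 0.25(11 − 0.25x_D), which gives 0.9375x_D = 7.5 ⇒ x_D = 8.
Then x_A = 11 − 0.25·8 = 9.
P_D = 59 − 2·8 − 9 = 34.
Profit = (34 − 18)·8 = 128.

128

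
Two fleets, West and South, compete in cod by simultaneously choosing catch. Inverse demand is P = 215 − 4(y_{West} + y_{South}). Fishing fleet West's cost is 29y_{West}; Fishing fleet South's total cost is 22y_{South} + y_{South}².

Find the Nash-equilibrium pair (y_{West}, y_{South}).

Fishing fleet West's profit: π = y_{West}(215 − 4(y_{West} + y_{South})) − 29y_{West}.
∂π/∂y_{West} = 186 − 8y_{West} − 4y_{South} = 0, so y_{West} = 23.25 − 0.5y_{South}.
For South: ∂π/∂y_{South} = 193 − 10y_{South} − 4y_{West} = 0 ⇒ y_{South} = 19.3 − 0.4y_{West}.
Plugging y_{South} into West's best response: y_{West} = 23.25 − 0.5(19.3 − 0.4y_{West}) ⇒ 0.8y_{West} = 13.6, so y_{West} = 17.
Then y_{South} = 19.3 − 0.4·17 = 12.5.

17, 12.5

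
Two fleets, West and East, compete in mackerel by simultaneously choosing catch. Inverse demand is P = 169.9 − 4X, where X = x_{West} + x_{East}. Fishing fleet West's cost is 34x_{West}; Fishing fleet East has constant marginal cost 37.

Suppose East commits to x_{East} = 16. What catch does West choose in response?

8.9875

Fishing fleet West's profit: π = x_{West}(169.9 − 4(x_{West} + x_{East})) − 34x_{West}.
∂π/∂x_{West} = 135.9 − 8x_{West} − 4x_{East} = 0, so x_{West} = 16.9875 − 0.5x_{East}.
At x_{East} = 16: x_{West} = 16.9875 − 0.5·16 = 8.9875.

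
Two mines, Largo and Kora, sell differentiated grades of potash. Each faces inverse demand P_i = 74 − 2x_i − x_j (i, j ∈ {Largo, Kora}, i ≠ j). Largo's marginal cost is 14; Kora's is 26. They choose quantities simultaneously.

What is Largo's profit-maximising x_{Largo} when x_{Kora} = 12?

12

Mine Largo's profit: π = x_{Largo}(74 − 2x_{Largo} − x_{Kora}) − 14x_{Largo}.
∂π/∂x_{Largo} = 60 − 4x_{Largo} − x_{Kora} = 0 ⇒ x_{Largo} = 15 − 0.25x_{Kora}.
At x_{Kora} = 12: x_{Largo} = 15 − 0.25·12 = 12.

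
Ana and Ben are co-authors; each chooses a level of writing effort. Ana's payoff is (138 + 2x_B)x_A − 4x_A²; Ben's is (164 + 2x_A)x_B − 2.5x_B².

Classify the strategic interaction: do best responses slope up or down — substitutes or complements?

Expanding Ana's payoff: 138x_A + 2x_Bx_A − 4x_A².
∂π/∂x_A = 138 + 2x_B − 8x_A = 0, so x_A = 17.25 + 0.25x_B.
The best-response slope dx_A/dx_B = 0.25 > 0: the reaction function is upward-sloping, so the choices are strategic complements.

strategic complements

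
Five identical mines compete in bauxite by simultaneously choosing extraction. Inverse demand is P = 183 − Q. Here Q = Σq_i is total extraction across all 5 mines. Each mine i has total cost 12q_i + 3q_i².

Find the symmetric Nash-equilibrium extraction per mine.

A representative mine's profit is π_i = q_i(183 − Q) − 12q_i − 3q_i², with Q = q_i + Σ_{j≠i} q_j.
First-order condition: 171 − 8q_i − Σ_{j≠i} q_j = 0.
In a symmetric equilibrium every mine chooses the same q, so Σ_{j≠i} q_j = 4q. The condition becomes 171 − 12q = 0, giving q = 171/12 = 14.25.

14.25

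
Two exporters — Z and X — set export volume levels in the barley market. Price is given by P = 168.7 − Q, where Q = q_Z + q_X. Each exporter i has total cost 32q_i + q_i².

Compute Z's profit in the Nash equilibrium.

1494.9512

Exporter Z's profit: π = q_Z(168.7 − (q_Z + q_X)) − 32q_Z − q_Z².
∂π/∂q_Z = 136.7 − 4q_Z − q_X = 0, so q_Z = 34.175 − 0.25q_X.
The game is symmetric, so in equilibrium q_X = q_Z: the reaction function gives 1.25q_Z = 34.175, hence q_Z = 27.34.
Price P = 168.7 − 54.68 = 114.02.
Z's profit: (114.02 − 32)·27.34 − (27.34)² = 1494.9512.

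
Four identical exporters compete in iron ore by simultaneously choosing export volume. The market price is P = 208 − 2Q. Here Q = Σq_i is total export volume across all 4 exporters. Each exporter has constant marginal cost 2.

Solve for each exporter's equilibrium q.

A representative exporter's profit is π_i = q_i(208 − 2Q) − 2q_i, with Q = q_i + Σ_{j≠i} q_j.
First-order condition: 206 − 4q_i − 2Σ_{j≠i} q_j = 0.
With identical exporters, set every q_j = q: then 206 − 4q − 6q = 0, i.e. q = 206/10 = 20.6.

20.6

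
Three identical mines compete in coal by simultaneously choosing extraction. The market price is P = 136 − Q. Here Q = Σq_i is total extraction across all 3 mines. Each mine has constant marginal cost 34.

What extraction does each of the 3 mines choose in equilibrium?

25.5

A representative mine's profit is π_i = q_i(136 − Q) − 34q_i, with Q = q_i + Σ_{j≠i} q_j.
First-order condition: 102 − 2q_i − Σ_{j≠i} q_j = 0.
In a symmetric equilibrium every mine chooses the same q, so Σ_{j≠i} q_j = 2q. The condition becomes 102 − 4q = 0, giving q = 102/4 = 25.5.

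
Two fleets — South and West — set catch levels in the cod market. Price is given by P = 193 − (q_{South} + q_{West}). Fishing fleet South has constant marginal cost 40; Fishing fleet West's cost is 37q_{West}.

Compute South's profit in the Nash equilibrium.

2500

Fishing fleet South's profit: π = q_{South}(193 − (q_{South} + q_{West})) − 40q_{South}.
∂π/∂q_{South} = 153 − 2q_{South} − q_{West} = 0, so q_{South} = 76.5 − 0.5q_{West}.
By the same steps for West: q_{West} = 78 − 0.5q_{South}.
Substituting the second reaction function into the first: q_{South} = 76.5 − 0.5(78 − 0.5q_{South}), which gives 0.75q_{South} = 37.5 ⇒ q_{South} = 50.
Then q_{West} = 78 − 0.5·50 = 53.
Price P = 193 − 103 = 90.
South's profit: (90 − 40)·50 = 2500.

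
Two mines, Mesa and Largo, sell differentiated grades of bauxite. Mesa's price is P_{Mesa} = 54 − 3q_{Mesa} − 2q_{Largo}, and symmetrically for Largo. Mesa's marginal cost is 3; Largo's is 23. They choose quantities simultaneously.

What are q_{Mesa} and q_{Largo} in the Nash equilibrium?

Mine Mesa's profit: π = q_{Mesa}(54 − 3q_{Mesa} − 2q_{Largo}) − 3q_{Mesa}.
∂π/∂q_{Mesa} = 51 − 6q_{Mesa} − 2q_{Largo} = 0 ⇒ q_{Mesa} = 8.5 − (1/3)q_{Largo}.
Similarly q_{Largo} = 31/6 − (1/3)q_{Mesa}.
Plugging q_{Largo} into Mesa's best response: q_{Mesa} = 8.5 − (1/3)(31/6 − (1/3)q_{Mesa}) ⇒ (8/9)q_{Mesa} = 61/9, so q_{Mesa} = 7.625.
Then q_{Largo} = 31/6 − (1/3)·7.625 = 2.625.

7.625, 2.625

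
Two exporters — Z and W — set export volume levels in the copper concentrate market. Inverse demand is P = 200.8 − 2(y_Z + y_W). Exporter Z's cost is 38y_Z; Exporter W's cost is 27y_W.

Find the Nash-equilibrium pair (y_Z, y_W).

Exporter Z's profit: π = y_Z(200.8 − 2(y_Z + y_W)) − 38y_Z.
∂π/∂y_Z = 162.8 − 4y_Z − 2y_W = 0, so y_Z = 40.7 − 0.5y_W.
By the same steps for W: y_W = 43.45 − 0.5y_Z.
Solving the two reaction functions simultaneously: (1 − (−0.5)(−0.5))y_Z = 40.7 − 0.5·43.45, so 0.75y_Z = 18.975 and y_Z = 25.3.
Then y_W = 43.45 − 0.5·25.3 = 30.8.

25.3, 30.8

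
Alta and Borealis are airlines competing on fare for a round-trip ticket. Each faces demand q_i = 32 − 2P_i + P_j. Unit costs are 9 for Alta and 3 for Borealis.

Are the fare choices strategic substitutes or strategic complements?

Alta's profit: π = (P_{Alta} − 9)(32 − 2P_{Alta} + P_{Borealis}).
∂π/∂P_{Alta} = 50 − 4P_{Alta} + P_{Borealis} = 0 ⇒ P_{Alta} = 12.5 + 0.25P_{Borealis}.
The best-response slope dP_{Alta}/dP_{Borealis} = 0.25 > 0: the reaction function is upward-sloping, so the choices are strategic complements.

strategic complements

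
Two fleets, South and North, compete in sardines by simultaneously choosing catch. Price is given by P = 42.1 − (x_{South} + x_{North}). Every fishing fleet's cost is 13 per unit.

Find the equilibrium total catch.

Fishing fleet South's profit: π = x_{South}(42.1 − (x_{South} + x_{North})) − 13x_{South}.
∂π/∂x_{South} = 29.1 − 2x_{South} − x_{North} = 0, so x_{South} = 14.55 − 0.5x_{North}.
The game is symmetric, so in equilibrium x_{North} = x_{South}: the reaction function gives 1.5x_{South} = 14.55, hence x_{South} = 9.7.
Total catch: 9.7 + 9.7 = 19.4.

19.4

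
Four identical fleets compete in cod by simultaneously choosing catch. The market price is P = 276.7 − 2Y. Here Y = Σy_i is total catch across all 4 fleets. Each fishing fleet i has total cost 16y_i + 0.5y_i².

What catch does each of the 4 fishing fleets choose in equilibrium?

A representative fishing fleet's profit is π_i = y_i(276.7 − 2Y) − 16y_i − 0.5y_i², with Y = y_i + Σ_{j≠i} y_j.
First-order condition: 260.7 − 5y_i − 2Σ_{j≠i} y_j = 0.
With identical fishing fleets, set every y_j = y: then 260.7 − 5y − 6y = 0, i.e. y = 260.7/11 = 23.7.

23.7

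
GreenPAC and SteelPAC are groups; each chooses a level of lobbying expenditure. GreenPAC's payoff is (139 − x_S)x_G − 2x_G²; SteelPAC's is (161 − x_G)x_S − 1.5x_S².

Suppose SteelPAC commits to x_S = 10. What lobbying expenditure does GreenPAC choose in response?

32.25

Expanding GreenPAC's payoff: 139x_G − x_Sx_G − 2x_G².
∂π/∂x_G = 139 − x_S − 4x_G = 0, so x_G = 34.75 − 0.25x_S.
At x_S = 10: x_G = 34.75 − 0.25·10 = 32.25.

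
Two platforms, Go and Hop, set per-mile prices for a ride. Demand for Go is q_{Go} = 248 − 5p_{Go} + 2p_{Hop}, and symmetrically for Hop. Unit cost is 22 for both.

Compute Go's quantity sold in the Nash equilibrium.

113.75

Go's profit: π = (p_{Go} − 22)(248 − 5p_{Go} + 2p_{Hop}).
∂π/∂p_{Go} = 358 − 10p_{Go} + 2p_{Hop} = 0 ⇒ p_{Go} = 35.8 + 0.2p_{Hop}.
By symmetry p_{Hop} = p_{Go}; substituting into the reaction function, 0.8p_{Go} = 35.8 and p_{Go} = 44.75.
q_{Go} = 248 − 5·44.75 + 2·44.75 = 113.75.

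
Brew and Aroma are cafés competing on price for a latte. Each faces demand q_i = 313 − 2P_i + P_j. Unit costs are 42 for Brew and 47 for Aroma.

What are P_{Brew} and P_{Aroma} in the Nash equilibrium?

133, 135

Brew's profit: π = (P_{Brew} − 42)(313 − 2P_{Brew} + P_{Aroma}).
∂π/∂P_{Brew} = 397 − 4P_{Brew} + P_{Aroma} = 0 ⇒ P_{Brew} = 99.25 + 0.25P_{Aroma}.
Similarly P_{Aroma} = 101.75 + 0.25P_{Brew}.
Plugging P_{Aroma} into Brew's best response: P_{Brew} = 99.25 + 0.25(101.75 + 0.25P_{Brew}) ⇒ 0.9375P_{Brew} = 124.6875, so P_{Brew} = 133.
Then P_{Aroma} = 101.75 + 0.25·133 = 135.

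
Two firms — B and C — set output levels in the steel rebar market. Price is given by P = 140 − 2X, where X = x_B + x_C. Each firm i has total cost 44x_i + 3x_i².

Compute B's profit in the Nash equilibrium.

Firm B's profit: π = x_B(140 − 2(x_B + x_C)) − 44x_B − 3x_B².
∂π/∂x_B = 96 − 10x_B − 2x_C = 0, so x_B = 9.6 − 0.2x_C.
Setting x_B = x_C in the reaction function: x_B = 9.6 − 0.2x_B, so x_B = 9.6 / 1.2 = 8.
Price P = 140 − 2·16 = 108.
B's profit: (108 − 44)·8 − 3(8)² = 320.

320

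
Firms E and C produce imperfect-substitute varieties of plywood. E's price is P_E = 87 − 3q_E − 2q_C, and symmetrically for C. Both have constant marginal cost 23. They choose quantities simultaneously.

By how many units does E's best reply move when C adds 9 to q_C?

-3

Firm E's profit: π = q_E(87 − 3q_E − 2q_C) − 23q_E.
∂π/∂q_E = 64 − 6q_E − 2q_C = 0 ⇒ q_E = 32/3 − (1/3)q_C.
The reaction-function slope is −1/3, so a 9-unit rise in q_C moves q_E by −1/3 × 9 = −3. E's best response falls — the actions are strategic substitutes.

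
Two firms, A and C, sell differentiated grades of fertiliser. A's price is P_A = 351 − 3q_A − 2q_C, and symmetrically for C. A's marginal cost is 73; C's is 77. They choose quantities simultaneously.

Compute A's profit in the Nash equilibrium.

Firm A's profit: π = q_A(351 − 3q_A − 2q_C) − 73q_A.
∂π/∂q_A = 278 − 6q_A − 2q_C = 0 ⇒ q_A = 139/3 − (1/3)q_C.
Similarly q_C = 137/3 − (1/3)q_A.
Plugging q_C into A's best response: q_A = 139/3 − (1/3)(137/3 − (1/3)q_A) ⇒ (8/9)q_A = 280/9, so q_A = 35.
Then q_C = 137/3 − (1/3)·35 = 34.
P_A = 351 − 3·35 − 2·34 = 178.
Profit = (178 − 73)·35 = 3675.

3675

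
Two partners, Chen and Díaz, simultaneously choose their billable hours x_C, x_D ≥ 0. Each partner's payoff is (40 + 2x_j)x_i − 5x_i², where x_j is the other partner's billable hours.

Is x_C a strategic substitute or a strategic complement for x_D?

Chen's payoff is (40 + 2x_D)x_C − 5x_C².
∂π/∂x_C = 40 + 2x_D − 10x_C = 0, so x_C = 4 + 0.2x_D.
The best-response slope dx_C/dx_D = 0.2 > 0: the reaction function is upward-sloping, so the choices are strategic complements.

strategic complements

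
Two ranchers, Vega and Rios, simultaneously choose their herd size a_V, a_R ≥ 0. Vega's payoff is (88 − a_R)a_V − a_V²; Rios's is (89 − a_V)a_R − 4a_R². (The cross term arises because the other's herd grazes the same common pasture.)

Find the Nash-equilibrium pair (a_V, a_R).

Expanding Vega's payoff: 88a_V − a_Ra_V − a_V².
∂π/∂a_V = 88 − a_R − 2a_V = 0, so a_V = 44 − 0.5a_R.
Likewise for Rios: a_R = 11.125 − 0.125a_V.
Solving the two reaction functions simultaneously: (1 − (−0.5)(−0.125))a_V = 44 − 0.5·11.125, so 0.9375a_V = 38.4375 and a_V = 41.
Then a_R = 11.125 − 0.125·41 = 6.

41, 6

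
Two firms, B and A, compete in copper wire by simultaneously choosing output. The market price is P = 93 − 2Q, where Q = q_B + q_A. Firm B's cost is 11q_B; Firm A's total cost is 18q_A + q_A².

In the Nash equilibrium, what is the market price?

45.2

Firm B's profit: π = q_B(93 − 2(q_B + q_A)) − 11q_B.
∂π/∂q_B = 82 − 4q_B − 2q_A = 0, so q_B = 20.5 − 0.5q_A.
For A: ∂π/∂q_A = 75 − 6q_A − 2q_B = 0 ⇒ q_A = 12.5 − (1/3)q_B.
Solving the two reaction functions simultaneously: (1 − (−0.5)(−1/3))q_B = 20.5 − 0.5·12.5, so (5/6)q_B = 14.25 and q_B = 17.1.
Then q_A = 12.5 − (1/3)·17.1 = 6.8.
Equilibrium price: P = 93 − 2·23.9 = 45.2.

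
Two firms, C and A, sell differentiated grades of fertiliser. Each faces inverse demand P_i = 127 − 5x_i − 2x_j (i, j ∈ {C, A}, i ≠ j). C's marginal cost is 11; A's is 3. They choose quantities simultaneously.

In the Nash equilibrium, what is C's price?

Firm C's profit: π = x_C(127 − 5x_C − 2x_A) − 11x_C.
∂π/∂x_C = 116 − 10x_C − 2x_A = 0 ⇒ x_C = 11.6 − 0.2x_A.
Similarly x_A = 12.4 − 0.2x_C.
Substituting the second reaction function into the first: x_C = 11.6 − 0.2(12.4 − 0.2x_C), which gives 0.96x_C = 9.12 ⇒ x_C = 9.5.
Then x_A = 12.4 − 0.2·9.5 = 10.5.
P_C = 127 − 5·9.5 − 2·10.5 = 58.5.

58.5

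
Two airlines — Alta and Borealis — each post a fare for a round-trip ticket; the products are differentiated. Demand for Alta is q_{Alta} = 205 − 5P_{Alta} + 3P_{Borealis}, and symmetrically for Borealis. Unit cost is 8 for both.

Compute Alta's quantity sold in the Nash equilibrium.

Alta's profit: π = (P_{Alta} − 8)(205 − 5P_{Alta} + 3P_{Borealis}).
∂π/∂P_{Alta} = 245 − 10P_{Alta} + 3P_{Borealis} = 0 ⇒ P_{Alta} = 24.5 + 0.3P_{Borealis}.
The game is symmetric, so in equilibrium P_{Borealis} = P_{Alta}: the reaction function gives 0.7P_{Alta} = 24.5, hence P_{Alta} = 35.
q_{Alta} = 205 − 5·35 + 3·35 = 135.

135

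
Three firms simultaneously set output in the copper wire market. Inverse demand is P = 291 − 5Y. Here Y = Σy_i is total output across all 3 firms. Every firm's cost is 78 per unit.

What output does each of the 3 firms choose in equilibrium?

10.65

A representative firm's profit is π_i = y_i(291 − 5Y) − 78y_i, with Y = y_i + Σ_{j≠i} y_j.
First-order condition: 213 − 10y_i − 5Σ_{j≠i} y_j = 0.
Imposing symmetry (y_j = y for all j) turns Σ_{j≠i} y_j into 2y, so 213 = 20y and y = 10.65.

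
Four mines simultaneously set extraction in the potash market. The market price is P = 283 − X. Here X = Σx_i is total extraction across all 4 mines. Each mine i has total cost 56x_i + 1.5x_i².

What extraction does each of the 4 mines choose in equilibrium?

A representative mine's profit is π_i = x_i(283 − X) − 56x_i − 1.5x_i², with X = x_i + Σ_{j≠i} x_j.
First-order condition: 227 − 5x_i − Σ_{j≠i} x_j = 0.
In a symmetric equilibrium every mine chooses the same x, so Σ_{j≠i} x_j = 3x. The condition becomes 227 − 8x = 0, giving x = 227/8 = 28.375.

28.375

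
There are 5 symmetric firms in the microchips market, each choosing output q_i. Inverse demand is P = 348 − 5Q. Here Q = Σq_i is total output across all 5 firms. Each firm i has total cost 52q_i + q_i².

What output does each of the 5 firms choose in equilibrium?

9.25

A representative firm's profit is π_i = q_i(348 − 5Q) − 52q_i − q_i², with Q = q_i + Σ_{j≠i} q_j.
First-order condition: 296 − 12q_i − 5Σ_{j≠i} q_j = 0.
Imposing symmetry (q_j = q for all j) turns Σ_{j≠i} q_j into 4q, so 296 = 32q and q = 9.25.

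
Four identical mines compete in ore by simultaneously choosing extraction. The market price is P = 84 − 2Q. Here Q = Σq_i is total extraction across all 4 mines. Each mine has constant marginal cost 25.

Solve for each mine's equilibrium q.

5.9

A representative mine's profit is π_i = q_i(84 − 2Q) − 25q_i, with Q = q_i + Σ_{j≠i} q_j.
First-order condition: 59 − 4q_i − 2Σ_{j≠i} q_j = 0.
In a symmetric equilibrium every mine chooses the same q, so Σ_{j≠i} q_j = 3q. The condition becomes 59 − 10q = 0, giving q = 59/10 = 5.9.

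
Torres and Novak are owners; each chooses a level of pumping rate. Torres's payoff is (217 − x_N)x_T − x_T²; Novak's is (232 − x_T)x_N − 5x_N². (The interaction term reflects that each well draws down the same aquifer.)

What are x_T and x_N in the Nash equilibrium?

Expanding Torres's payoff: 217x_T − x_Nx_T − x_T².
∂π/∂x_T = 217 − x_N − 2x_T = 0, so x_T = 108.5 − 0.5x_N.
Likewise for Novak: x_N = 23.2 − 0.1x_T.
Substituting the second reaction function into the first: x_T = 108.5 − 0.5(23.2 − 0.1x_T), which gives 0.95x_T = 96.9 ⇒ x_T = 102.
Then x_N = 23.2 − 0.1·102 = 13.

102, 13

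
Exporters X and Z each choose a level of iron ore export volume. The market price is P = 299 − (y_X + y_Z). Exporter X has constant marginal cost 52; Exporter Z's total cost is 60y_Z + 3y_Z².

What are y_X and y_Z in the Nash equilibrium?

Exporter X's profit: π = y_X(299 − (y_X + y_Z)) − 52y_X.
∂π/∂y_X = 247 − 2y_X − y_Z = 0, so y_X = 123.5 − 0.5y_Z.
For Z: ∂π/∂y_Z = 239 − 8y_Z − y_X = 0 ⇒ y_Z = 29.875 − 0.125y_X.
Solving the two reaction functions simultaneously: (1 − (−0.5)(−0.125))y_X = 123.5 − 0.5·29.875, so 0.9375y_X = 108.5625 and y_X = 115.8.
Then y_Z = 29.875 − 0.125·115.8 = 15.4.

115.8, 15.4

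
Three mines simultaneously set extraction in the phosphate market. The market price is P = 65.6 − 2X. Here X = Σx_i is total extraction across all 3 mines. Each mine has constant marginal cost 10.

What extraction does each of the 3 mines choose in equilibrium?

A representative mine's profit is π_i = x_i(65.6 − 2X) − 10x_i, with X = x_i + Σ_{j≠i} x_j.
First-order condition: 55.6 − 4x_i − 2Σ_{j≠i} x_j = 0.
Imposing symmetry (x_j = x for all j) turns Σ_{j≠i} x_j into 2x, so 55.6 = 8x and x = 6.95.

6.95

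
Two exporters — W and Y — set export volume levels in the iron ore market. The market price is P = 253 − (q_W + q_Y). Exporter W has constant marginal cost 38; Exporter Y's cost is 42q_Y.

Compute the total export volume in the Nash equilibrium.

Exporter W's profit: π = q_W(253 − (q_W + q_Y)) − 38q_W.
∂π/∂q_W = 215 − 2q_W − q_Y = 0, so q_W = 107.5 − 0.5q_Y.
By the same steps for Y: q_Y = 105.5 − 0.5q_W.
Solving the two reaction functions simultaneously: (1 − (−0.5)(−0.5))q_W = 107.5 − 0.5·105.5, so 0.75q_W = 54.75 and q_W = 73.
Then q_Y = 105.5 − 0.5·73 = 69.
Total export volume: 73 + 69 = 142.

142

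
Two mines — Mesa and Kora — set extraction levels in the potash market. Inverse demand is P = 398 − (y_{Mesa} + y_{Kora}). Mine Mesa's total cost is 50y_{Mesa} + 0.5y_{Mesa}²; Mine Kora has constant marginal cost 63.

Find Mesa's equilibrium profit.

Mine Mesa's profit: π = y_{Mesa}(398 − (y_{Mesa} + y_{Kora})) − 50y_{Mesa} − 0.5y_{Mesa}².
∂π/∂y_{Mesa} = 348 − 3y_{Mesa} − y_{Kora} = 0, so y_{Mesa} = 116 − (1/3)y_{Kora}.
For Kora: ∂π/∂y_{Kora} = 335 − 2y_{Kora} − y_{Mesa} = 0 ⇒ y_{Kora} = 167.5 − 0.5y_{Mesa}.
Substituting the second reaction function into the first: y_{Mesa} = 116 − (1/3)(167.5 − 0.5y_{Mesa}), which gives (5/6)y_{Mesa} = 361/6 ⇒ y_{Mesa} = 72.2.
Then y_{Kora} = 167.5 − 0.5·72.2 = 131.4.
Price P = 398 − 203.6 = 194.4.
Mesa's profit: (194.4 − 50)·72.2 − 0.5(72.2)² = 7819.26.

7819.26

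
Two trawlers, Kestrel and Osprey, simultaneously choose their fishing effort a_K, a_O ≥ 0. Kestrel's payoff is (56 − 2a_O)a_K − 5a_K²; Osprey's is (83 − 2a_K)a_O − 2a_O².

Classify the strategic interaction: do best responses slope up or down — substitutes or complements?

strategic substitutes

Expanding Kestrel's payoff: 56a_K − 2a_Oa_K − 5a_K².
∂π/∂a_K = 56 − 2a_O − 10a_K = 0, so a_K = 5.6 − 0.2a_O.
The best-response slope da_K/da_O = −0.2 < 0: the reaction function is downward-sloping, so the choices are strategic substitutes.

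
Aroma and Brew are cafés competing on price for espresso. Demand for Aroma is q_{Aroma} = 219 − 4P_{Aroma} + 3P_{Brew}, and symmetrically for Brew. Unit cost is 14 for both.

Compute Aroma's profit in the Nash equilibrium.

Aroma's profit: π = (P_{Aroma} − 14)(219 − 4P_{Aroma} + 3P_{Brew}).
∂π/∂P_{Aroma} = 275 − 8P_{Aroma} + 3P_{Brew} = 0 ⇒ P_{Aroma} = 34.375 + 0.375P_{Brew}.
Setting P_{Aroma} = P_{Brew} in the reaction function: P_{Aroma} = 34.375 + 0.375P_{Aroma}, so P_{Aroma} = 34.375 / 0.625 = 55.
q_{Aroma} = 219 − 4·55 + 3·55 = 164.
Profit = (55 − 14)·164 = 6724.

6724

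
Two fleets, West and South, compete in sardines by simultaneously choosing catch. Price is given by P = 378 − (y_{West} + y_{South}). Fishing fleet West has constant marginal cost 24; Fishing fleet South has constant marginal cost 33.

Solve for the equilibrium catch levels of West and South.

121, 112

Fishing fleet West's profit: π = y_{West}(378 − (y_{West} + y_{South})) − 24y_{West}.
∂π/∂y_{West} = 354 − 2y_{West} − y_{South} = 0, so y_{West} = 177 − 0.5y_{South}.
By the same steps for South: y_{South} = 172.5 − 0.5y_{West}.
Solving the two reaction functions simultaneously: (1 − (−0.5)(−0.5))y_{West} = 177 − 0.5·172.5, so 0.75y_{West} = 90.75 and y_{West} = 121.
Then y_{South} = 172.5 − 0.5·121 = 112.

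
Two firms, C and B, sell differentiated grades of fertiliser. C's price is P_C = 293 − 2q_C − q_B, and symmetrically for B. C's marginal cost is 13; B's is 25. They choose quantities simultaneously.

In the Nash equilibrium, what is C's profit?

Firm C's profit: π = q_C(293 − 2q_C − q_B) − 13q_C.
∂π/∂q_C = 280 − 4q_C − q_B = 0 ⇒ q_C = 70 − 0.25q_B.
Similarly q_B = 67 − 0.25q_C.
Solving the two reaction functions simultaneously: (1 − (−0.25)(−0.25))q_C = 70 − 0.25·67, so 0.9375q_C = 53.25 and q_C = 56.8.
Then q_B = 67 − 0.25·56.8 = 52.8.
P_C = 293 − 2·56.8 − 52.8 = 126.6.
Profit = (126.6 − 13)·56.8 = 6452.48.

6452.48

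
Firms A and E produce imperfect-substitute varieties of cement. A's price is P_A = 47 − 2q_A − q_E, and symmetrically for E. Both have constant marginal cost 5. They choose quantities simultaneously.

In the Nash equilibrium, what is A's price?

21.8

Firm A's profit: π = q_A(47 − 2q_A − q_E) − 5q_A.
∂π/∂q_A = 42 − 4q_A − q_E = 0 ⇒ q_A = 10.5 − 0.25q_E.
Setting q_A = q_E in the reaction function: q_A = 10.5 − 0.25q_A, so q_A = 10.5 / 1.25 = 8.4.
P_A = 47 − 2·8.4 − 8.4 = 21.8.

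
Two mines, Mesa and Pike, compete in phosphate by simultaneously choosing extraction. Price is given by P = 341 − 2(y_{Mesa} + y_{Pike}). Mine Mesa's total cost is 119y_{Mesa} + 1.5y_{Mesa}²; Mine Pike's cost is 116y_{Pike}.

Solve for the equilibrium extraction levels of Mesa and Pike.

Mine Mesa's profit: π = y_{Mesa}(341 − 2(y_{Mesa} + y_{Pike})) − 119y_{Mesa} − 1.5y_{Mesa}².
∂π/∂y_{Mesa} = 222 − 7y_{Mesa} − 2y_{Pike} = 0, so y_{Mesa} = 222/7 − (2/7)y_{Pike}.
For Pike: ∂π/∂y_{Pike} = 225 − 4y_{Pike} − 2y_{Mesa} = 0 ⇒ y_{Pike} = 56.25 − 0.5y_{Mesa}.
Plugging y_{Pike} into Mesa's best response: y_{Mesa} = 222/7 − (2/7)(56.25 − 0.5y_{Mesa}) ⇒ (6/7)y_{Mesa} = 219/14, so y_{Mesa} = 18.25.
Then y_{Pike} = 56.25 − 0.5·18.25 = 47.125.

18.25, 47.125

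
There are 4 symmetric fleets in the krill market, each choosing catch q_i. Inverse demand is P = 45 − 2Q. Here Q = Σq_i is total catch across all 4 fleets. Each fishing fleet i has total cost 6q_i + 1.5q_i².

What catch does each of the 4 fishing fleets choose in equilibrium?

3

A representative fishing fleet's profit is π_i = q_i(45 − 2Q) − 6q_i − 1.5q_i², with Q = q_i + Σ_{j≠i} q_j.
First-order condition: 39 − 7q_i − 2Σ_{j≠i} q_j = 0.
Imposing symmetry (q_j = q for all j) turns Σ_{j≠i} q_j into 3q, so 39 = 13q and q = 3.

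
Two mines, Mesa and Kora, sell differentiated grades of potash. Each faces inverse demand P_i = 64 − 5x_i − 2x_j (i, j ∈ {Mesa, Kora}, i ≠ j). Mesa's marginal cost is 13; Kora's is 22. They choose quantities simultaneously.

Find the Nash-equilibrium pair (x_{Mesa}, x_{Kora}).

Mine Mesa's profit: π = x_{Mesa}(64 − 5x_{Mesa} − 2x_{Kora}) − 13x_{Mesa}.
∂π/∂x_{Mesa} = 51 − 10x_{Mesa} − 2x_{Kora} = 0 ⇒ x_{Mesa} = 5.1 − 0.2x_{Kora}.
Similarly x_{Kora} = 4.2 − 0.2x_{Mesa}.
Plugging x_{Kora} into Mesa's best response: x_{Mesa} = 5.1 − 0.2(4.2 − 0.2x_{Mesa}) ⇒ 0.96x_{Mesa} = 4.26, so x_{Mesa} = 4.4375.
Then x_{Kora} = 4.2 − 0.2·4.4375 = 3.3125.

4.4375, 3.3125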